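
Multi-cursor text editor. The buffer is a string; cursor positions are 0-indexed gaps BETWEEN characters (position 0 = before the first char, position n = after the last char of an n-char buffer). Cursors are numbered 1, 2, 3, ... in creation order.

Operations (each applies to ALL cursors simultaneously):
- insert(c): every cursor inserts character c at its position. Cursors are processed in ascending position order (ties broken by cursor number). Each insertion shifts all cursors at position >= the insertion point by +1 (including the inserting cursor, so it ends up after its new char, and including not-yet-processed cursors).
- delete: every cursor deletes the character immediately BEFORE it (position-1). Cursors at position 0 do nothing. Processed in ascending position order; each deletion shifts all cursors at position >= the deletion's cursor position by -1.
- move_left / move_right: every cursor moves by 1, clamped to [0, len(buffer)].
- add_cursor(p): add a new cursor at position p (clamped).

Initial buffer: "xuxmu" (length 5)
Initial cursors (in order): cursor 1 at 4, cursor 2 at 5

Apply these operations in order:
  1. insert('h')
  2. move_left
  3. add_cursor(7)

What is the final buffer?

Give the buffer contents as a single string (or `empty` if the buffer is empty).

Answer: xuxmhuh

Derivation:
After op 1 (insert('h')): buffer="xuxmhuh" (len 7), cursors c1@5 c2@7, authorship ....1.2
After op 2 (move_left): buffer="xuxmhuh" (len 7), cursors c1@4 c2@6, authorship ....1.2
After op 3 (add_cursor(7)): buffer="xuxmhuh" (len 7), cursors c1@4 c2@6 c3@7, authorship ....1.2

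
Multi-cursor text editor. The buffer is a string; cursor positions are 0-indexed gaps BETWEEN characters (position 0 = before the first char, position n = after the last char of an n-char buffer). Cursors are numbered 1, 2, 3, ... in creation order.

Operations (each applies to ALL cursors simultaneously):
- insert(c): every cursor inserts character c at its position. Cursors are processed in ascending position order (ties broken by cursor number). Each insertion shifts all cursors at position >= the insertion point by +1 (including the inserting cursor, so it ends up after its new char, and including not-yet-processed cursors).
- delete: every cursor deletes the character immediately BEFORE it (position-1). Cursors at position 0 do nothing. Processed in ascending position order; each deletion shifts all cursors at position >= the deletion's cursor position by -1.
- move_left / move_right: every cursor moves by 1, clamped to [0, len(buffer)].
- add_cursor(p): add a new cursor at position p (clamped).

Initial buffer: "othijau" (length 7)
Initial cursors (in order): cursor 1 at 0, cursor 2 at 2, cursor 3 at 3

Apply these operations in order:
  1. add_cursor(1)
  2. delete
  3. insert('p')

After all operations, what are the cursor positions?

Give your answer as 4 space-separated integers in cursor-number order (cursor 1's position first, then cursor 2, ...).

After op 1 (add_cursor(1)): buffer="othijau" (len 7), cursors c1@0 c4@1 c2@2 c3@3, authorship .......
After op 2 (delete): buffer="ijau" (len 4), cursors c1@0 c2@0 c3@0 c4@0, authorship ....
After op 3 (insert('p')): buffer="ppppijau" (len 8), cursors c1@4 c2@4 c3@4 c4@4, authorship 1234....

Answer: 4 4 4 4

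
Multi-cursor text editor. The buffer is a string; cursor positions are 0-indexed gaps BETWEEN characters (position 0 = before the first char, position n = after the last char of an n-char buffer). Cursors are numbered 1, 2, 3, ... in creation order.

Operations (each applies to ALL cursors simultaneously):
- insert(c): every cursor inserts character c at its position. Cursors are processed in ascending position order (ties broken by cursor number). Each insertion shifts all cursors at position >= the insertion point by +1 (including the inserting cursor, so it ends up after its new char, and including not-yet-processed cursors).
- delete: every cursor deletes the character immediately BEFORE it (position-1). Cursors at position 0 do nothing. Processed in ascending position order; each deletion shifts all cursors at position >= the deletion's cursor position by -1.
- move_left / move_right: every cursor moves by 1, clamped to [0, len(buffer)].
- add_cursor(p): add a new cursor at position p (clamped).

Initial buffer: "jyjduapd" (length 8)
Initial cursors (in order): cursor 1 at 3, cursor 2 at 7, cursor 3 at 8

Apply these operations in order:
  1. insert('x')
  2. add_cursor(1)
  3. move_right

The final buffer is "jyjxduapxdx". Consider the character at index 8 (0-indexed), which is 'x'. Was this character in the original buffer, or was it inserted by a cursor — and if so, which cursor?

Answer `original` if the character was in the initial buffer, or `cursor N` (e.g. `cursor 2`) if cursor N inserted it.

Answer: cursor 2

Derivation:
After op 1 (insert('x')): buffer="jyjxduapxdx" (len 11), cursors c1@4 c2@9 c3@11, authorship ...1....2.3
After op 2 (add_cursor(1)): buffer="jyjxduapxdx" (len 11), cursors c4@1 c1@4 c2@9 c3@11, authorship ...1....2.3
After op 3 (move_right): buffer="jyjxduapxdx" (len 11), cursors c4@2 c1@5 c2@10 c3@11, authorship ...1....2.3
Authorship (.=original, N=cursor N): . . . 1 . . . . 2 . 3
Index 8: author = 2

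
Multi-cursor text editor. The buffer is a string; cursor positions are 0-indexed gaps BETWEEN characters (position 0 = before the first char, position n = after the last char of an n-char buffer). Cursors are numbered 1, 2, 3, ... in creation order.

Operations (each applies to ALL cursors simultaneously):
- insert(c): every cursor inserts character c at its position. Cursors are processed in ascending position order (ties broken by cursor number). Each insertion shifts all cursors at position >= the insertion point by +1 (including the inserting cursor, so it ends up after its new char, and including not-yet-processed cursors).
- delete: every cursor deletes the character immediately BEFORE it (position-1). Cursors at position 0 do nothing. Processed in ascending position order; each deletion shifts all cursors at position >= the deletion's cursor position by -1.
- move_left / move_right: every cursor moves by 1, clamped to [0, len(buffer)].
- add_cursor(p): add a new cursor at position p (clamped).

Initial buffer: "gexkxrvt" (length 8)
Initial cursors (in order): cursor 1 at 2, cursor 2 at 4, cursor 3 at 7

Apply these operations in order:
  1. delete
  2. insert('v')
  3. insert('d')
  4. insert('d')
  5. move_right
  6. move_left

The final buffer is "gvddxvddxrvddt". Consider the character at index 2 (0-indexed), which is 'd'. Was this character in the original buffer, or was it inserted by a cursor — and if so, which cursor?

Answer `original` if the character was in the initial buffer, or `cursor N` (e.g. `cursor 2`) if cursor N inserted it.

After op 1 (delete): buffer="gxxrt" (len 5), cursors c1@1 c2@2 c3@4, authorship .....
After op 2 (insert('v')): buffer="gvxvxrvt" (len 8), cursors c1@2 c2@4 c3@7, authorship .1.2..3.
After op 3 (insert('d')): buffer="gvdxvdxrvdt" (len 11), cursors c1@3 c2@6 c3@10, authorship .11.22..33.
After op 4 (insert('d')): buffer="gvddxvddxrvddt" (len 14), cursors c1@4 c2@8 c3@13, authorship .111.222..333.
After op 5 (move_right): buffer="gvddxvddxrvddt" (len 14), cursors c1@5 c2@9 c3@14, authorship .111.222..333.
After op 6 (move_left): buffer="gvddxvddxrvddt" (len 14), cursors c1@4 c2@8 c3@13, authorship .111.222..333.
Authorship (.=original, N=cursor N): . 1 1 1 . 2 2 2 . . 3 3 3 .
Index 2: author = 1

Answer: cursor 1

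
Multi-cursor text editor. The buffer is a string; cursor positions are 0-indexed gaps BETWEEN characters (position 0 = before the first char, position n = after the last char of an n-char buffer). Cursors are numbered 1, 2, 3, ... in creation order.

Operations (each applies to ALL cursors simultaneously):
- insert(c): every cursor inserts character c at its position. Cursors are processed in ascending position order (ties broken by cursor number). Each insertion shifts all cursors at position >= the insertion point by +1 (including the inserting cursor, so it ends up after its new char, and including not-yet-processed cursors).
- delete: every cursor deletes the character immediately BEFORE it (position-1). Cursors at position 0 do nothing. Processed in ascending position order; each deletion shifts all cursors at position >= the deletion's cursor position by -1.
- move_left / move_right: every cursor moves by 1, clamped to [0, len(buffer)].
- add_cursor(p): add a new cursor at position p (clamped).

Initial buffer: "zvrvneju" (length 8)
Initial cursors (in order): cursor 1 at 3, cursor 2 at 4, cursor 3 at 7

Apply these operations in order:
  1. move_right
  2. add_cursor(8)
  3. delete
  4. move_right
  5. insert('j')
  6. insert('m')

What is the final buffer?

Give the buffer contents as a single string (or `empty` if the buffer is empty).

After op 1 (move_right): buffer="zvrvneju" (len 8), cursors c1@4 c2@5 c3@8, authorship ........
After op 2 (add_cursor(8)): buffer="zvrvneju" (len 8), cursors c1@4 c2@5 c3@8 c4@8, authorship ........
After op 3 (delete): buffer="zvre" (len 4), cursors c1@3 c2@3 c3@4 c4@4, authorship ....
After op 4 (move_right): buffer="zvre" (len 4), cursors c1@4 c2@4 c3@4 c4@4, authorship ....
After op 5 (insert('j')): buffer="zvrejjjj" (len 8), cursors c1@8 c2@8 c3@8 c4@8, authorship ....1234
After op 6 (insert('m')): buffer="zvrejjjjmmmm" (len 12), cursors c1@12 c2@12 c3@12 c4@12, authorship ....12341234

Answer: zvrejjjjmmmm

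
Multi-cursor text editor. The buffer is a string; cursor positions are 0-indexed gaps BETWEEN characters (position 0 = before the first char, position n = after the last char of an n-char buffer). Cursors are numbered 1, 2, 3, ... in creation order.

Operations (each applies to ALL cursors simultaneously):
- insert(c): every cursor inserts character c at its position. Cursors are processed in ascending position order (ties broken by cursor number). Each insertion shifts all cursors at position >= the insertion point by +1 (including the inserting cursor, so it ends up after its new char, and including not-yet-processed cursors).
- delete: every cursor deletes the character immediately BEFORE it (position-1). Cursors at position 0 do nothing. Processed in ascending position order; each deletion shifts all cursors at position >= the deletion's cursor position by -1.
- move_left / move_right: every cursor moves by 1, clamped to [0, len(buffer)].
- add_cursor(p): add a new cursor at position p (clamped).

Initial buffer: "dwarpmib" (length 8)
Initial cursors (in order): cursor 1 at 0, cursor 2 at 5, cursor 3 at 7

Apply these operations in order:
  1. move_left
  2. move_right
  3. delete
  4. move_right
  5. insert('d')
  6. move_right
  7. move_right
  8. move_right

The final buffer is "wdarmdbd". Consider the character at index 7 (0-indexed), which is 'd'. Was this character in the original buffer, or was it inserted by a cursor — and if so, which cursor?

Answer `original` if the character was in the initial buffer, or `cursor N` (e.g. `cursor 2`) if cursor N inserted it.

Answer: cursor 3

Derivation:
After op 1 (move_left): buffer="dwarpmib" (len 8), cursors c1@0 c2@4 c3@6, authorship ........
After op 2 (move_right): buffer="dwarpmib" (len 8), cursors c1@1 c2@5 c3@7, authorship ........
After op 3 (delete): buffer="warmb" (len 5), cursors c1@0 c2@3 c3@4, authorship .....
After op 4 (move_right): buffer="warmb" (len 5), cursors c1@1 c2@4 c3@5, authorship .....
After op 5 (insert('d')): buffer="wdarmdbd" (len 8), cursors c1@2 c2@6 c3@8, authorship .1...2.3
After op 6 (move_right): buffer="wdarmdbd" (len 8), cursors c1@3 c2@7 c3@8, authorship .1...2.3
After op 7 (move_right): buffer="wdarmdbd" (len 8), cursors c1@4 c2@8 c3@8, authorship .1...2.3
After op 8 (move_right): buffer="wdarmdbd" (len 8), cursors c1@5 c2@8 c3@8, authorship .1...2.3
Authorship (.=original, N=cursor N): . 1 . . . 2 . 3
Index 7: author = 3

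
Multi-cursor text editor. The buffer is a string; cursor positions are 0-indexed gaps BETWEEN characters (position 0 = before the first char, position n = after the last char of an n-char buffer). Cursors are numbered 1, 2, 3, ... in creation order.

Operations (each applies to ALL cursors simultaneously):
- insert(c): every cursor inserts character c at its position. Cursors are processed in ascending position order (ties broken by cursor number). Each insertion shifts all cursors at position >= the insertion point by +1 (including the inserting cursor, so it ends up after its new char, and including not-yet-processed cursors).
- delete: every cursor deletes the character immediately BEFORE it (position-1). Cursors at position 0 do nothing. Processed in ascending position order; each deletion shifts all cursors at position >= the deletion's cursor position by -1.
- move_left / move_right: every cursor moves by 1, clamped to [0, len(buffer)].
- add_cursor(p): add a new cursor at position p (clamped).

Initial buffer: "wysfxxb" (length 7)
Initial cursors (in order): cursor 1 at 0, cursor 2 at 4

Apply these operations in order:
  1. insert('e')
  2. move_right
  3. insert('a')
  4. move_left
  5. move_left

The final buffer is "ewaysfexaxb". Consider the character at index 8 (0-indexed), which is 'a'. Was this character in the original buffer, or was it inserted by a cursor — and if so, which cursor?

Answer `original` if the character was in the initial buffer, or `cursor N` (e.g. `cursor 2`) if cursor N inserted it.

After op 1 (insert('e')): buffer="ewysfexxb" (len 9), cursors c1@1 c2@6, authorship 1....2...
After op 2 (move_right): buffer="ewysfexxb" (len 9), cursors c1@2 c2@7, authorship 1....2...
After op 3 (insert('a')): buffer="ewaysfexaxb" (len 11), cursors c1@3 c2@9, authorship 1.1...2.2..
After op 4 (move_left): buffer="ewaysfexaxb" (len 11), cursors c1@2 c2@8, authorship 1.1...2.2..
After op 5 (move_left): buffer="ewaysfexaxb" (len 11), cursors c1@1 c2@7, authorship 1.1...2.2..
Authorship (.=original, N=cursor N): 1 . 1 . . . 2 . 2 . .
Index 8: author = 2

Answer: cursor 2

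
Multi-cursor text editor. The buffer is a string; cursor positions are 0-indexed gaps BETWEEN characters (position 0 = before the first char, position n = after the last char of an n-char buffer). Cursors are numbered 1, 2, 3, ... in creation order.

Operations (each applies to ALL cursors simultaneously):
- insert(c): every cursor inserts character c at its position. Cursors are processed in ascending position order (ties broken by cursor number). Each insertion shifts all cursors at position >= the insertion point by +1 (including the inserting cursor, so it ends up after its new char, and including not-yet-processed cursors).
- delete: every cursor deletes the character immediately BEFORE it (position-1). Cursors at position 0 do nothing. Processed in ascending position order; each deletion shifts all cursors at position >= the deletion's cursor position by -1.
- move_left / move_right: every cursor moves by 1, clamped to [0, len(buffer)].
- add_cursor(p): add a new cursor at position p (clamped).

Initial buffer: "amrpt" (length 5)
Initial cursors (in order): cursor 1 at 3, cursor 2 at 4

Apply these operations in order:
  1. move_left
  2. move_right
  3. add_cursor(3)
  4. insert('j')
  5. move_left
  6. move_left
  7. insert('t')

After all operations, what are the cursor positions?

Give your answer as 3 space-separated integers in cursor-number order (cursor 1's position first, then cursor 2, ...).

After op 1 (move_left): buffer="amrpt" (len 5), cursors c1@2 c2@3, authorship .....
After op 2 (move_right): buffer="amrpt" (len 5), cursors c1@3 c2@4, authorship .....
After op 3 (add_cursor(3)): buffer="amrpt" (len 5), cursors c1@3 c3@3 c2@4, authorship .....
After op 4 (insert('j')): buffer="amrjjpjt" (len 8), cursors c1@5 c3@5 c2@7, authorship ...13.2.
After op 5 (move_left): buffer="amrjjpjt" (len 8), cursors c1@4 c3@4 c2@6, authorship ...13.2.
After op 6 (move_left): buffer="amrjjpjt" (len 8), cursors c1@3 c3@3 c2@5, authorship ...13.2.
After op 7 (insert('t')): buffer="amrttjjtpjt" (len 11), cursors c1@5 c3@5 c2@8, authorship ...13132.2.

Answer: 5 8 5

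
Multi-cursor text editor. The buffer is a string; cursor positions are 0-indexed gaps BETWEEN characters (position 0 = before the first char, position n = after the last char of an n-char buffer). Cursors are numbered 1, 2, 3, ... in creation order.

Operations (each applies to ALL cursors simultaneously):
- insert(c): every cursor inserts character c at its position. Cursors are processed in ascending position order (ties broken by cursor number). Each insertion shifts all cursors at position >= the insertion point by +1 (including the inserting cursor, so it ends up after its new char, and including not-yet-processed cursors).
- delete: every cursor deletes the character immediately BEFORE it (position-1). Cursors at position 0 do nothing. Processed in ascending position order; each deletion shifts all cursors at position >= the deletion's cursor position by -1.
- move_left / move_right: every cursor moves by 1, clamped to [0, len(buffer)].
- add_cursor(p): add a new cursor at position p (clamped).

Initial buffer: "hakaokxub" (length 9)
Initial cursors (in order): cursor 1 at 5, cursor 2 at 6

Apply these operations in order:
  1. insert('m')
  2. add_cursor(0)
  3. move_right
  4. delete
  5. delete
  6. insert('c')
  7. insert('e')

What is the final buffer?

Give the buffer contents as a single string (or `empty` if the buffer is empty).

Answer: ceakaocceeub

Derivation:
After op 1 (insert('m')): buffer="hakaomkmxub" (len 11), cursors c1@6 c2@8, authorship .....1.2...
After op 2 (add_cursor(0)): buffer="hakaomkmxub" (len 11), cursors c3@0 c1@6 c2@8, authorship .....1.2...
After op 3 (move_right): buffer="hakaomkmxub" (len 11), cursors c3@1 c1@7 c2@9, authorship .....1.2...
After op 4 (delete): buffer="akaommub" (len 8), cursors c3@0 c1@5 c2@6, authorship ....12..
After op 5 (delete): buffer="akaoub" (len 6), cursors c3@0 c1@4 c2@4, authorship ......
After op 6 (insert('c')): buffer="cakaoccub" (len 9), cursors c3@1 c1@7 c2@7, authorship 3....12..
After op 7 (insert('e')): buffer="ceakaocceeub" (len 12), cursors c3@2 c1@10 c2@10, authorship 33....1212..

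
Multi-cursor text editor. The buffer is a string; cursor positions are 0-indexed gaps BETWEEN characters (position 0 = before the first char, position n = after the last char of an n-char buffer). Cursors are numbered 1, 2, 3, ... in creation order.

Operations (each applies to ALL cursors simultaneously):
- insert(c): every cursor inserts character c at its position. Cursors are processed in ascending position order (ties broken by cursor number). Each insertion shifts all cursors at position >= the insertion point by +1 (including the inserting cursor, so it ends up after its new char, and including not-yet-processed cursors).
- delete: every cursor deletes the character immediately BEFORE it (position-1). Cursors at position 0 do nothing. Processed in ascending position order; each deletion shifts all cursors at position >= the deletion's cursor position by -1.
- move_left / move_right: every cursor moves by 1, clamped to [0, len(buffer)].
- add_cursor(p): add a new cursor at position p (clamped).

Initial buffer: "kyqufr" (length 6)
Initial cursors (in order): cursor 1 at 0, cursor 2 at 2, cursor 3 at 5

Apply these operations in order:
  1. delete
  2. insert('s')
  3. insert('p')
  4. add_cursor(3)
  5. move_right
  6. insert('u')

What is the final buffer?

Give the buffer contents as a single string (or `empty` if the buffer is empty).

Answer: spkusupquuspru

Derivation:
After op 1 (delete): buffer="kqur" (len 4), cursors c1@0 c2@1 c3@3, authorship ....
After op 2 (insert('s')): buffer="sksqusr" (len 7), cursors c1@1 c2@3 c3@6, authorship 1.2..3.
After op 3 (insert('p')): buffer="spkspquspr" (len 10), cursors c1@2 c2@5 c3@9, authorship 11.22..33.
After op 4 (add_cursor(3)): buffer="spkspquspr" (len 10), cursors c1@2 c4@3 c2@5 c3@9, authorship 11.22..33.
After op 5 (move_right): buffer="spkspquspr" (len 10), cursors c1@3 c4@4 c2@6 c3@10, authorship 11.22..33.
After op 6 (insert('u')): buffer="spkusupquuspru" (len 14), cursors c1@4 c4@6 c2@9 c3@14, authorship 11.1242.2.33.3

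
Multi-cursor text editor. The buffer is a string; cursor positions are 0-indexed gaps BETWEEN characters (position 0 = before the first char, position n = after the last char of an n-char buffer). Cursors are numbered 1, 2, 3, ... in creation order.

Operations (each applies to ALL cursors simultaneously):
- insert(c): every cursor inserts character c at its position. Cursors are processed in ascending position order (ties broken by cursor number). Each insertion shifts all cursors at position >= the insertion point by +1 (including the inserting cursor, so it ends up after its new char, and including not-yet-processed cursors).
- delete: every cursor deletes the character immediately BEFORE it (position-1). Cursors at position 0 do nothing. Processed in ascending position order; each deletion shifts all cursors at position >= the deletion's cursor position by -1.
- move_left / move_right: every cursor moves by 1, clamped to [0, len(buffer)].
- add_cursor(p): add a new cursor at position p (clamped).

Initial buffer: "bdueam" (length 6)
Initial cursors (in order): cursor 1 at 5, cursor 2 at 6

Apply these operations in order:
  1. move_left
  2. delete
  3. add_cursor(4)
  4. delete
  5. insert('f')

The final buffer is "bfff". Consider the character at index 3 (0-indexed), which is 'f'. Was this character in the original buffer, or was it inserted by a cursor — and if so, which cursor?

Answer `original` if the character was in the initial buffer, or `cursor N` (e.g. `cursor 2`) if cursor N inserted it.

After op 1 (move_left): buffer="bdueam" (len 6), cursors c1@4 c2@5, authorship ......
After op 2 (delete): buffer="bdum" (len 4), cursors c1@3 c2@3, authorship ....
After op 3 (add_cursor(4)): buffer="bdum" (len 4), cursors c1@3 c2@3 c3@4, authorship ....
After op 4 (delete): buffer="b" (len 1), cursors c1@1 c2@1 c3@1, authorship .
After op 5 (insert('f')): buffer="bfff" (len 4), cursors c1@4 c2@4 c3@4, authorship .123
Authorship (.=original, N=cursor N): . 1 2 3
Index 3: author = 3

Answer: cursor 3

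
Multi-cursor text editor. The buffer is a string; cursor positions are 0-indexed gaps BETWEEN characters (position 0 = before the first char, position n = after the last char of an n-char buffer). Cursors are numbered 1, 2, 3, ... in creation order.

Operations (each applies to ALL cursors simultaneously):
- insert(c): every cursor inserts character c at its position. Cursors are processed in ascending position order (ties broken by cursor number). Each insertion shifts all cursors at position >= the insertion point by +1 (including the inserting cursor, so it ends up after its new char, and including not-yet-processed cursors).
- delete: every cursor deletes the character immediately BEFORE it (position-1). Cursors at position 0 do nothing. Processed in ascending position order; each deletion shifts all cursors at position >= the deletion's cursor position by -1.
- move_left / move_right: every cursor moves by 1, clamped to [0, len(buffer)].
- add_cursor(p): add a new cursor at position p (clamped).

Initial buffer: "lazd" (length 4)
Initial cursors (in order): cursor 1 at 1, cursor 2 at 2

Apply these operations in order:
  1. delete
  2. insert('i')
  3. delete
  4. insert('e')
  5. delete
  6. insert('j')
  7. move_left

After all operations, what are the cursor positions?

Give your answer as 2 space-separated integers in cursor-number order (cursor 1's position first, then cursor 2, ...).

After op 1 (delete): buffer="zd" (len 2), cursors c1@0 c2@0, authorship ..
After op 2 (insert('i')): buffer="iizd" (len 4), cursors c1@2 c2@2, authorship 12..
After op 3 (delete): buffer="zd" (len 2), cursors c1@0 c2@0, authorship ..
After op 4 (insert('e')): buffer="eezd" (len 4), cursors c1@2 c2@2, authorship 12..
After op 5 (delete): buffer="zd" (len 2), cursors c1@0 c2@0, authorship ..
After op 6 (insert('j')): buffer="jjzd" (len 4), cursors c1@2 c2@2, authorship 12..
After op 7 (move_left): buffer="jjzd" (len 4), cursors c1@1 c2@1, authorship 12..

Answer: 1 1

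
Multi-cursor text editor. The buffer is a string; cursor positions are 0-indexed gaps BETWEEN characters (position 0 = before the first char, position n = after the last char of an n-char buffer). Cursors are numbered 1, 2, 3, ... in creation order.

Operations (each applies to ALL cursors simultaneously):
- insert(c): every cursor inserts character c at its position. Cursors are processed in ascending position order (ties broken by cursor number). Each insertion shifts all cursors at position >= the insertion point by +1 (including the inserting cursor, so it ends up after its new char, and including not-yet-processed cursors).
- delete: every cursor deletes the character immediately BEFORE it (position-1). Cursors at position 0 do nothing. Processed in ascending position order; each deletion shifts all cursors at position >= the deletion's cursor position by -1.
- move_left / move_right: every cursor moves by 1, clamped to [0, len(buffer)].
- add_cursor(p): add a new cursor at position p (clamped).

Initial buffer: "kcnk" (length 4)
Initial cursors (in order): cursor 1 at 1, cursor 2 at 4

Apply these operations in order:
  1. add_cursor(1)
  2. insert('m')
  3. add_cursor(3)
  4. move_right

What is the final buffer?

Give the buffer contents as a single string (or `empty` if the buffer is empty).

After op 1 (add_cursor(1)): buffer="kcnk" (len 4), cursors c1@1 c3@1 c2@4, authorship ....
After op 2 (insert('m')): buffer="kmmcnkm" (len 7), cursors c1@3 c3@3 c2@7, authorship .13...2
After op 3 (add_cursor(3)): buffer="kmmcnkm" (len 7), cursors c1@3 c3@3 c4@3 c2@7, authorship .13...2
After op 4 (move_right): buffer="kmmcnkm" (len 7), cursors c1@4 c3@4 c4@4 c2@7, authorship .13...2

Answer: kmmcnkm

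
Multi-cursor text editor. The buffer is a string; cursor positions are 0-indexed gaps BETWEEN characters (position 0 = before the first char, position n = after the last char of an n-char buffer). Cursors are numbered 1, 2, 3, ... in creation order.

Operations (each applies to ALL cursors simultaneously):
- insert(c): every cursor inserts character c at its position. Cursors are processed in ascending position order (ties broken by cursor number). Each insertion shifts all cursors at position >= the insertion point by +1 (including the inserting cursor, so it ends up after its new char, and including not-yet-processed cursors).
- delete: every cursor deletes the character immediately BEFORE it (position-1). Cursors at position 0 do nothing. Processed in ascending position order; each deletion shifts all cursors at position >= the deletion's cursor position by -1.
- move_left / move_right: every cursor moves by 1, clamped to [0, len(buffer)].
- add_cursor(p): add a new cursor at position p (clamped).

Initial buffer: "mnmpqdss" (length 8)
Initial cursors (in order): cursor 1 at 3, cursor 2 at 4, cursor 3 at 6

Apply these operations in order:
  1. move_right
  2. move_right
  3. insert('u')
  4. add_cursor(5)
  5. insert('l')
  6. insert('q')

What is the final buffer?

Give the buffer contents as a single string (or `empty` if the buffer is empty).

After op 1 (move_right): buffer="mnmpqdss" (len 8), cursors c1@4 c2@5 c3@7, authorship ........
After op 2 (move_right): buffer="mnmpqdss" (len 8), cursors c1@5 c2@6 c3@8, authorship ........
After op 3 (insert('u')): buffer="mnmpqudussu" (len 11), cursors c1@6 c2@8 c3@11, authorship .....1.2..3
After op 4 (add_cursor(5)): buffer="mnmpqudussu" (len 11), cursors c4@5 c1@6 c2@8 c3@11, authorship .....1.2..3
After op 5 (insert('l')): buffer="mnmpqluldulssul" (len 15), cursors c4@6 c1@8 c2@11 c3@15, authorship .....411.22..33
After op 6 (insert('q')): buffer="mnmpqlqulqdulqssulq" (len 19), cursors c4@7 c1@10 c2@14 c3@19, authorship .....44111.222..333

Answer: mnmpqlqulqdulqssulq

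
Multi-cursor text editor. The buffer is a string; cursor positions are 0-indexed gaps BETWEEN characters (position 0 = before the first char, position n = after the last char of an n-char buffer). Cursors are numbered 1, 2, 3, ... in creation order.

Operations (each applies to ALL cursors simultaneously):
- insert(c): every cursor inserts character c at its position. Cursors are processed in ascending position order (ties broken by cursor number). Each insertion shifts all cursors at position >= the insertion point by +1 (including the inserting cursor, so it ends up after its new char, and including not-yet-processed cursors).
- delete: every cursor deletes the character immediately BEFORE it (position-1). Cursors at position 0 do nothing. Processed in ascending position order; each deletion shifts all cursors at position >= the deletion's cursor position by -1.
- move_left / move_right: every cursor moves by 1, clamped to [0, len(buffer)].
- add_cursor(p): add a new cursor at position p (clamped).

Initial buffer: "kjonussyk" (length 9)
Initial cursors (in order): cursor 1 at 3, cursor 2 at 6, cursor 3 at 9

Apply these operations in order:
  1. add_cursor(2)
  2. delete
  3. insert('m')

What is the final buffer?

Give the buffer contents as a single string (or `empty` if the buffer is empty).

After op 1 (add_cursor(2)): buffer="kjonussyk" (len 9), cursors c4@2 c1@3 c2@6 c3@9, authorship .........
After op 2 (delete): buffer="knusy" (len 5), cursors c1@1 c4@1 c2@3 c3@5, authorship .....
After op 3 (insert('m')): buffer="kmmnumsym" (len 9), cursors c1@3 c4@3 c2@6 c3@9, authorship .14..2..3

Answer: kmmnumsym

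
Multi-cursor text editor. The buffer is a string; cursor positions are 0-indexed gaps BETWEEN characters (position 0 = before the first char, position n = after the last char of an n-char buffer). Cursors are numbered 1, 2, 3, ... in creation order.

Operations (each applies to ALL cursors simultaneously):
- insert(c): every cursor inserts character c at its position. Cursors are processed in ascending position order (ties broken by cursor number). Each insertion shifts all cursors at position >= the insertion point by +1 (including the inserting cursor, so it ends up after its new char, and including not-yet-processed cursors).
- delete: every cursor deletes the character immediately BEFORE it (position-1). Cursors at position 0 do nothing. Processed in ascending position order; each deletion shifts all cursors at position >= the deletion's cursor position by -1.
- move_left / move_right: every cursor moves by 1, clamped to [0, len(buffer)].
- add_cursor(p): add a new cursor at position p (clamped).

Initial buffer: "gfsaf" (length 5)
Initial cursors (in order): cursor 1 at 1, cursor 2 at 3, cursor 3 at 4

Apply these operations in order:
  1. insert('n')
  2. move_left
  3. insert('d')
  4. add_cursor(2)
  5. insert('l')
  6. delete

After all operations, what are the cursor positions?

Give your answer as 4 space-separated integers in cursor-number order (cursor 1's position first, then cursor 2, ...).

After op 1 (insert('n')): buffer="gnfsnanf" (len 8), cursors c1@2 c2@5 c3@7, authorship .1..2.3.
After op 2 (move_left): buffer="gnfsnanf" (len 8), cursors c1@1 c2@4 c3@6, authorship .1..2.3.
After op 3 (insert('d')): buffer="gdnfsdnadnf" (len 11), cursors c1@2 c2@6 c3@9, authorship .11..22.33.
After op 4 (add_cursor(2)): buffer="gdnfsdnadnf" (len 11), cursors c1@2 c4@2 c2@6 c3@9, authorship .11..22.33.
After op 5 (insert('l')): buffer="gdllnfsdlnadlnf" (len 15), cursors c1@4 c4@4 c2@9 c3@13, authorship .1141..222.333.
After op 6 (delete): buffer="gdnfsdnadnf" (len 11), cursors c1@2 c4@2 c2@6 c3@9, authorship .11..22.33.

Answer: 2 6 9 2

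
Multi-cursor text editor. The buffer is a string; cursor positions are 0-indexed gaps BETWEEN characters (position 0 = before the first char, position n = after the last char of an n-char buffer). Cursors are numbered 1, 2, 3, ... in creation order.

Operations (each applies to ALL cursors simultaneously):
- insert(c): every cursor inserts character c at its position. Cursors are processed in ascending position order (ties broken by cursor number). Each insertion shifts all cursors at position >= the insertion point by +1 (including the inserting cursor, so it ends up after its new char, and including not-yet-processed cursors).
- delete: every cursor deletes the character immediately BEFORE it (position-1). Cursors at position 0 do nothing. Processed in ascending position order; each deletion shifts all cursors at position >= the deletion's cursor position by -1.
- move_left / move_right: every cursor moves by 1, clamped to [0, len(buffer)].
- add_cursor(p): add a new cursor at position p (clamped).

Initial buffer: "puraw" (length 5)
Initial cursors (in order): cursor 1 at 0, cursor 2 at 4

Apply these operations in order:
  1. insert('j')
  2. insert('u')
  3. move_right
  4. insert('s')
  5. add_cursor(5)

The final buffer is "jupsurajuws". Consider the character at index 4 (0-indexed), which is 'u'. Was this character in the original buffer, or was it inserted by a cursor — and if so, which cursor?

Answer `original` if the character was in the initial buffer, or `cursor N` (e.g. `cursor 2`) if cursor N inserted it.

Answer: original

Derivation:
After op 1 (insert('j')): buffer="jpurajw" (len 7), cursors c1@1 c2@6, authorship 1....2.
After op 2 (insert('u')): buffer="jupurajuw" (len 9), cursors c1@2 c2@8, authorship 11....22.
After op 3 (move_right): buffer="jupurajuw" (len 9), cursors c1@3 c2@9, authorship 11....22.
After op 4 (insert('s')): buffer="jupsurajuws" (len 11), cursors c1@4 c2@11, authorship 11.1...22.2
After op 5 (add_cursor(5)): buffer="jupsurajuws" (len 11), cursors c1@4 c3@5 c2@11, authorship 11.1...22.2
Authorship (.=original, N=cursor N): 1 1 . 1 . . . 2 2 . 2
Index 4: author = original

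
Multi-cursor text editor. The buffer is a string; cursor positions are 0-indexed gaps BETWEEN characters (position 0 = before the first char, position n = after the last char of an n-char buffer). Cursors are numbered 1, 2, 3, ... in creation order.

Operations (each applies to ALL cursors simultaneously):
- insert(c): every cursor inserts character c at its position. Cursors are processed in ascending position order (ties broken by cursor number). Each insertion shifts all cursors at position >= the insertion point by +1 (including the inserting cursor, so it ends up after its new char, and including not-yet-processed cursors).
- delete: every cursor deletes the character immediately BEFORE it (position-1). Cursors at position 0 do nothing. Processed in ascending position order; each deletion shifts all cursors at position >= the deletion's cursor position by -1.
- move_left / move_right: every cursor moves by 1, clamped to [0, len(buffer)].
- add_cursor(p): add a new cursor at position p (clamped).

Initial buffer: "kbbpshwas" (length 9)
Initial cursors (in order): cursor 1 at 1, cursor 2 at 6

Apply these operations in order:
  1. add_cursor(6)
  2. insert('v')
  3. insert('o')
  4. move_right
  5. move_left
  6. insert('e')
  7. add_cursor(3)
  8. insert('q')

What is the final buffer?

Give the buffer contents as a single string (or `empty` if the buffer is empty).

After op 1 (add_cursor(6)): buffer="kbbpshwas" (len 9), cursors c1@1 c2@6 c3@6, authorship .........
After op 2 (insert('v')): buffer="kvbbpshvvwas" (len 12), cursors c1@2 c2@9 c3@9, authorship .1.....23...
After op 3 (insert('o')): buffer="kvobbpshvvoowas" (len 15), cursors c1@3 c2@12 c3@12, authorship .11.....2323...
After op 4 (move_right): buffer="kvobbpshvvoowas" (len 15), cursors c1@4 c2@13 c3@13, authorship .11.....2323...
After op 5 (move_left): buffer="kvobbpshvvoowas" (len 15), cursors c1@3 c2@12 c3@12, authorship .11.....2323...
After op 6 (insert('e')): buffer="kvoebbpshvvooeewas" (len 18), cursors c1@4 c2@15 c3@15, authorship .111.....232323...
After op 7 (add_cursor(3)): buffer="kvoebbpshvvooeewas" (len 18), cursors c4@3 c1@4 c2@15 c3@15, authorship .111.....232323...
After op 8 (insert('q')): buffer="kvoqeqbbpshvvooeeqqwas" (len 22), cursors c4@4 c1@6 c2@19 c3@19, authorship .11411.....23232323...

Answer: kvoqeqbbpshvvooeeqqwas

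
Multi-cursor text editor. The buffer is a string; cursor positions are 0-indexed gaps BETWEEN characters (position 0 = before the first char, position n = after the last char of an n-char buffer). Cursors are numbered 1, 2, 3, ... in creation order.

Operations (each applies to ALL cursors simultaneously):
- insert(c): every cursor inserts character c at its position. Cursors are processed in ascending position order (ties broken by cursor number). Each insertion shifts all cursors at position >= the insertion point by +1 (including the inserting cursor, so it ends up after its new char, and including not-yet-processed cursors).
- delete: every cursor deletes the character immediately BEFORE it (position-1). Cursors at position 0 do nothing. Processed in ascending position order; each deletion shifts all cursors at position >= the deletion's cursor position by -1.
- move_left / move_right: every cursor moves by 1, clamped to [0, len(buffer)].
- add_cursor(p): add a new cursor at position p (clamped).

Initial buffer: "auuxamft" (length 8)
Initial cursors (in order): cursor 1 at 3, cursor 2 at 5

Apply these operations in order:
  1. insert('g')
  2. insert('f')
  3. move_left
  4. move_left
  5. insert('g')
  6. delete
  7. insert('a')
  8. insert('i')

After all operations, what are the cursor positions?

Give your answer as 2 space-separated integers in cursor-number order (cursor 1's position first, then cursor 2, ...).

Answer: 5 11

Derivation:
After op 1 (insert('g')): buffer="auugxagmft" (len 10), cursors c1@4 c2@7, authorship ...1..2...
After op 2 (insert('f')): buffer="auugfxagfmft" (len 12), cursors c1@5 c2@9, authorship ...11..22...
After op 3 (move_left): buffer="auugfxagfmft" (len 12), cursors c1@4 c2@8, authorship ...11..22...
After op 4 (move_left): buffer="auugfxagfmft" (len 12), cursors c1@3 c2@7, authorship ...11..22...
After op 5 (insert('g')): buffer="auuggfxaggfmft" (len 14), cursors c1@4 c2@9, authorship ...111..222...
After op 6 (delete): buffer="auugfxagfmft" (len 12), cursors c1@3 c2@7, authorship ...11..22...
After op 7 (insert('a')): buffer="auuagfxaagfmft" (len 14), cursors c1@4 c2@9, authorship ...111..222...
After op 8 (insert('i')): buffer="auuaigfxaaigfmft" (len 16), cursors c1@5 c2@11, authorship ...1111..2222...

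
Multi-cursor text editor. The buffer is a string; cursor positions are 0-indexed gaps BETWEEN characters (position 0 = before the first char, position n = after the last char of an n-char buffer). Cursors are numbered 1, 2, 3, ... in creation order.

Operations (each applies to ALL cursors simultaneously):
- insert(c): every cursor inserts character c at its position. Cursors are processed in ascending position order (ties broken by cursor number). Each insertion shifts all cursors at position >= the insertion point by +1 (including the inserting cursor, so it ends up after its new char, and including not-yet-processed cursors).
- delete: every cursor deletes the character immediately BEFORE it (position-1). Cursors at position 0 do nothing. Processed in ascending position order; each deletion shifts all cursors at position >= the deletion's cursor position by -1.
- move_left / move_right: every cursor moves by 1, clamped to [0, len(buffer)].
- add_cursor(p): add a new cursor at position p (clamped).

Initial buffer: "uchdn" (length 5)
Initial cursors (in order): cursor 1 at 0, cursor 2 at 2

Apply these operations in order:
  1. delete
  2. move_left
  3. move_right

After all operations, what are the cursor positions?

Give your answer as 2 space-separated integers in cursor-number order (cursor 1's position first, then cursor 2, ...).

After op 1 (delete): buffer="uhdn" (len 4), cursors c1@0 c2@1, authorship ....
After op 2 (move_left): buffer="uhdn" (len 4), cursors c1@0 c2@0, authorship ....
After op 3 (move_right): buffer="uhdn" (len 4), cursors c1@1 c2@1, authorship ....

Answer: 1 1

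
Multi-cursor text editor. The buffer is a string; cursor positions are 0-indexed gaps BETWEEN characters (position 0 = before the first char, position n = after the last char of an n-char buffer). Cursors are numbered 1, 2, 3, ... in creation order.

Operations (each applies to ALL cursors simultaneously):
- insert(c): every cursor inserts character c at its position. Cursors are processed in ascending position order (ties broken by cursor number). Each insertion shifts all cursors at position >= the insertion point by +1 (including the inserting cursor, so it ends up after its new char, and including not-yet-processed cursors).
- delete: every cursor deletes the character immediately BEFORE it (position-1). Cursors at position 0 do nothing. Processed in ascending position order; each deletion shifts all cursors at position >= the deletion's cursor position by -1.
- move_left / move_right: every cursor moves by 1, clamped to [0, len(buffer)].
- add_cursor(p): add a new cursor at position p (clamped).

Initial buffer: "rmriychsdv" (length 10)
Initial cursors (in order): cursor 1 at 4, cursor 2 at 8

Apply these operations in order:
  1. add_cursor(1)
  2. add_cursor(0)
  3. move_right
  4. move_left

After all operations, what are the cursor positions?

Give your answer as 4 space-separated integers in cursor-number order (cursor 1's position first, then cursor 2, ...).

After op 1 (add_cursor(1)): buffer="rmriychsdv" (len 10), cursors c3@1 c1@4 c2@8, authorship ..........
After op 2 (add_cursor(0)): buffer="rmriychsdv" (len 10), cursors c4@0 c3@1 c1@4 c2@8, authorship ..........
After op 3 (move_right): buffer="rmriychsdv" (len 10), cursors c4@1 c3@2 c1@5 c2@9, authorship ..........
After op 4 (move_left): buffer="rmriychsdv" (len 10), cursors c4@0 c3@1 c1@4 c2@8, authorship ..........

Answer: 4 8 1 0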